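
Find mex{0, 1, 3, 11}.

2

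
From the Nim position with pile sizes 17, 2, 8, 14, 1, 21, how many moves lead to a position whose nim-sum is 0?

3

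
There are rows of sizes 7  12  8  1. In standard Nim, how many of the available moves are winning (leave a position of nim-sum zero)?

1

Bitwise XOR of the heap sizes:
  0111  (7)
  1100  (12)
  1000  (8)
  0001  (1)
  ----
  0010  (2)
The overall nim-sum is X = 2. A row of size p has a winning move iff p XOR X < p (reduce it to p XOR X).
  7: 7 XOR 2 = 5 < 7 — winning move (to 5).
  12: 12 XOR 2 = 14 ≥ 12 — no move.
  8: 8 XOR 2 = 10 ≥ 8 — no move.
  1: 1 XOR 2 = 3 ≥ 1 — no move.
That gives 1 winning move.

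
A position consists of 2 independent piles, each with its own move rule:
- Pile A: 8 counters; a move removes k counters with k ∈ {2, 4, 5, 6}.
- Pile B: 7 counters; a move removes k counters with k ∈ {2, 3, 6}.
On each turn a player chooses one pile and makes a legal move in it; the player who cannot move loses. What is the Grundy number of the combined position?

Build the Grundy sequence for pile A with g(k) = mex{g(k−s) : s ∈ {2, 4, 5, 6}, s ≤ k}:
g(0) = mex{} = 0
g(1) = mex{} = 0
g(2) = mex{0} = 1
g(3) = mex{0} = 1
g(4) = mex{0,1} = 2
g(5) = mex{0,1} = 2
g(6) = mex{0,1,2} = 3
g(7) = mex{0,1,2} = 3
g(8) = mex{1,2,3} = 0
So g(8) = 0.
For pile B, compute g(0), g(1), … with moves {2, 3, 6}:
k:     0  1  2  3  4  5  6  7
g(k):  0  0  1  1  2  0  3  1
So g(7) = 1.
By the Sprague-Grundy theorem, the Grundy value of a sum of independent games is the XOR of the component values.
Combined value = 0 XOR 1 = 1.

1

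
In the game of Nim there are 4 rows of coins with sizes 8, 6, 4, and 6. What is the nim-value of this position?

12

Compute the nim-sum pairwise:
8 ⊕ 6 = 14
14 ⊕ 4 = 10
10 ⊕ 6 = 12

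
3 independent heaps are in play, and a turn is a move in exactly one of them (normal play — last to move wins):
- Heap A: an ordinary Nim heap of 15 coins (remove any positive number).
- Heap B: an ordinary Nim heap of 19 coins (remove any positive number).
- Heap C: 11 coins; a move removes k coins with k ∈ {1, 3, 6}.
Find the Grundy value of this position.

28

Heap A is a plain Nim heap of size 15, so its Grundy value is 15.
Heap B is a plain Nim heap of size 19, so its Grundy value is 19.
Grundy values for heap C (subtraction set {1, 3, 6}):
k:     0  1  2  3  4  5  6  7  8  9 10 11
g(k):  0  1  0  1  0  1  2  3  2  0  1  0
So g(11) = 0.
The value of a disjunctive sum is the nim-sum of the parts.
Combined value = 15 XOR 19 XOR 0 = 28.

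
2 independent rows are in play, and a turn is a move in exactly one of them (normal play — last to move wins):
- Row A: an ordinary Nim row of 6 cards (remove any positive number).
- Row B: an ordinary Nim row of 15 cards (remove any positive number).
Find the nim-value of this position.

Row A is a plain Nim row of size 6, so its Grundy value is 6.
Row B is a plain Nim row of size 15, so its Grundy value is 15.
The value of a disjunctive sum is the nim-sum of the parts.
Combined value = 6 ⊕ 15 = 9.

9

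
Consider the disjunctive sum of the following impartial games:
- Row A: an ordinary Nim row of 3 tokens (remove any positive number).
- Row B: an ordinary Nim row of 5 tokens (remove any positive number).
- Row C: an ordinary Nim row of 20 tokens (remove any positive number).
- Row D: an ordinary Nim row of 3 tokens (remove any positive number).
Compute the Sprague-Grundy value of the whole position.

Row A is a plain Nim row of size 3, so its Grundy value is 3.
Row B is a plain Nim row of size 5, so its Grundy value is 5.
Row C is a plain Nim row of size 20, so its Grundy value is 20.
Row D is a plain Nim row of size 3, so its Grundy value is 3.
The value of a disjunctive sum is the nim-sum of the parts.
Combined value = 3 ⊕ 5 ⊕ 20 ⊕ 3 = 17.

17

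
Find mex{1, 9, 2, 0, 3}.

4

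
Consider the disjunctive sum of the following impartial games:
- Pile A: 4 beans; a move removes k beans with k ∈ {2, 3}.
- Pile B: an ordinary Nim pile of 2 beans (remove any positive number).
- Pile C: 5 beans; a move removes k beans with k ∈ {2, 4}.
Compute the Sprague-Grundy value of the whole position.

2

Build the Grundy sequence for pile A with g(k) = mex{g(k−s) : s ∈ {2, 3}, s ≤ k}:
g(0) = mex{} = 0
g(1) = mex{} = 0
g(2) = mex{0} = 1
g(3) = mex{0} = 1
g(4) = mex{0,1} = 2
So g(4) = 2.
Pile B is a plain Nim pile of size 2, so its Grundy value is 2.
Grundy values for pile C (subtraction set {2, 4}):
g(0) = mex{} = 0
g(1) = mex{} = 0
g(2) = mex{0} = 1
g(3) = mex{0} = 1
g(4) = mex{0,1} = 2
g(5) = mex{0,1} = 2
So g(5) = 2.
By the Sprague-Grundy theorem, the Grundy value of a sum of independent games is the XOR of the component values.
Combined value = 2 XOR 2 XOR 2 = 2.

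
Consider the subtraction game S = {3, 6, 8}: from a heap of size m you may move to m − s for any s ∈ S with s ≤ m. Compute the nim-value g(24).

0

Compute g(0), g(1), … for moves {3, 6, 8}:
k:     0  1  2  3  4  5  6  7  8  9 10 11 12 13 14 15 16 17 18 19 20 21 22 23 24
g(k):  0  0  0  1  1  1  2  2  2  3  3  0  0  0  1  1  1  2  2  2  3  3  0  0  0
So g(24) = 0.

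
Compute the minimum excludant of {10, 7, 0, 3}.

0 is in the set but 1 is not, so the mex is 1.

1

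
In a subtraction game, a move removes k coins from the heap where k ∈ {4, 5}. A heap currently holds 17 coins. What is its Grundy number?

Compute g(0), g(1), … for moves {4, 5}:
k:     0  1  2  3  4  5  6  7  8  9 10 11 12 13 14 15 16 17
g(k):  0  0  0  0  1  1  1  1  2  0  0  0  0  1  1  1  1  2
So g(17) = 2.

2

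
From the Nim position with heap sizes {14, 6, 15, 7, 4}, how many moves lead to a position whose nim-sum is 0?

5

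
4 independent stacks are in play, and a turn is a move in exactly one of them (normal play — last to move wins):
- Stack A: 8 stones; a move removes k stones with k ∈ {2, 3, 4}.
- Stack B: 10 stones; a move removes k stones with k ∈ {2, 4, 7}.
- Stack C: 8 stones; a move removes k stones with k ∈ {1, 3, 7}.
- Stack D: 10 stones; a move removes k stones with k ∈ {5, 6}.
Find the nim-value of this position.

Grundy values for stack A (subtraction set {2, 3, 4}):
k:     0  1  2  3  4  5  6  7  8
g(k):  0  0  1  1  2  2  0  0  1
So g(8) = 1.
For stack B, compute g(0), g(1), … with moves {2, 4, 7}:
k:     0  1  2  3  4  5  6  7  8  9 10
g(k):  0  0  1  1  2  2  0  3  1  0  2
So g(10) = 2.
Build the Grundy sequence for stack C with g(k) = mex{g(k−s) : s ∈ {1, 3, 7}, s ≤ k}:
g(0) = mex{} = 0
g(1) = mex{0} = 1
g(2) = mex{1} = 0
g(3) = mex{0} = 1
g(4) = mex{1} = 0
g(5) = mex{0} = 1
g(6) = mex{1} = 0
g(7) = mex{0} = 1
g(8) = mex{1} = 0
So g(8) = 0.
Grundy values for stack D (subtraction set {5, 6}):
g(0) = mex{} = 0
g(1) = mex{} = 0
g(2) = mex{} = 0
g(3) = mex{} = 0
g(4) = mex{} = 0
g(5) = mex{0} = 1
g(6) = mex{0} = 1
g(7) = mex{0} = 1
g(8) = mex{0} = 1
g(9) = mex{0} = 1
g(10) = mex{0,1} = 2
So g(10) = 2.
The value of a disjunctive sum is the nim-sum of the parts.
Combined value = 1 XOR 2 XOR 0 XOR 2 = 1.

1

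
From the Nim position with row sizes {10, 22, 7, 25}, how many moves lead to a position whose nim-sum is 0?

3

Nim-sum: 10 ^ 22 ^ 7 ^ 25 = 2.
The overall nim-sum is X = 2. A row of size p has a winning move iff p XOR X < p (reduce it to p XOR X).
  10: 10 XOR 2 = 8 < 10 — winning move (to 8).
  22: 22 XOR 2 = 20 < 22 — winning move (to 20).
  7: 7 XOR 2 = 5 < 7 — winning move (to 5).
  25: 25 XOR 2 = 27 ≥ 25 — no move.
That gives 3 winning moves.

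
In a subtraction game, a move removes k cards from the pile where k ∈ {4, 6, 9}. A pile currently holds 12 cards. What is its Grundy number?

3

Grundy values for subtraction set {4, 6, 9}:
k:     0  1  2  3  4  5  6  7  8  9 10 11 12
g(k):  0  0  0  0  1  1  1  1  2  2  2  2  3
So g(12) = 3.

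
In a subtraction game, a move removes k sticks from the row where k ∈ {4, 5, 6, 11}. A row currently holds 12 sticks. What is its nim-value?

Build the Grundy sequence with g(k) = mex{g(k−s) : s ∈ {4, 5, 6, 11}, s ≤ k}:
k:     0  1  2  3  4  5  6  7  8  9 10 11 12
g(k):  0  0  0  0  1  1  1  1  2  2  0  2  3
So g(12) = 3.

3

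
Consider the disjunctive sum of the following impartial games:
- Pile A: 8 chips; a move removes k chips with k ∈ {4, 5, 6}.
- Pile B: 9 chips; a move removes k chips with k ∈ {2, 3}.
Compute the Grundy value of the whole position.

For pile A, compute g(0), g(1), … with moves {4, 5, 6}:
k:     0  1  2  3  4  5  6  7  8
g(k):  0  0  0  0  1  1  1  1  2
So g(8) = 2.
For pile B, compute g(0), g(1), … with moves {2, 3}:
k:     0  1  2  3  4  5  6  7  8  9
g(k):  0  0  1  1  2  0  0  1  1  2
So g(9) = 2.
The value of a disjunctive sum is the nim-sum of the parts.
Combined value = 2 ⊕ 2 = 0.

0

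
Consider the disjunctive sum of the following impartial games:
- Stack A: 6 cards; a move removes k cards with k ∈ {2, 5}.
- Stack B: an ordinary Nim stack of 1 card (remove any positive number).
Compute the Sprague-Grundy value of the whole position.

Grundy values for stack A (subtraction set {2, 5}):
k:     0  1  2  3  4  5  6
g(k):  0  0  1  1  0  2  1
So g(6) = 1.
Stack B is a plain Nim stack of size 1, so its Grundy value is 1.
By the Sprague-Grundy theorem, the Grundy value of a sum of independent games is the XOR of the component values.
Combined value = 1 ⊕ 1 = 0.

0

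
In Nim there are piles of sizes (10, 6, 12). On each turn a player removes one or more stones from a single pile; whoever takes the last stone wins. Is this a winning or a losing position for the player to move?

Losing position

Compute the nim-sum pairwise:
10 ^ 6 = 12
12 ^ 12 = 0
The nim-sum is 0, so this is a P-position: the player to move is in a losing position under optimal play.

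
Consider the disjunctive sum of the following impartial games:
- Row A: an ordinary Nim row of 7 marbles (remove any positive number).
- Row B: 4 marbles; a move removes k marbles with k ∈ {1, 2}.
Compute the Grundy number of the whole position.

6

Row A is a plain Nim row of size 7, so its Grundy value is 7.
Build the Grundy sequence for row B with g(k) = mex{g(k−s) : s ∈ {1, 2}, s ≤ k}:
k:     0  1  2  3  4
g(k):  0  1  2  0  1
So g(4) = 1.
By the Sprague-Grundy theorem, the Grundy value of a sum of independent games is the XOR of the component values.
Combined value = 7 XOR 1 = 6.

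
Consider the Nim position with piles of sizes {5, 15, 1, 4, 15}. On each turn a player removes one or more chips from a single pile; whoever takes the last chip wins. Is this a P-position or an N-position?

Write each in binary and XOR column by column:
  0101  (5)
  1111  (15)
  0001  (1)
  0100  (4)
  1111  (15)
  ----
  0000  (0)
The nim-sum is 0, so this is a P-position: the player to move is in a losing position under optimal play.

P-position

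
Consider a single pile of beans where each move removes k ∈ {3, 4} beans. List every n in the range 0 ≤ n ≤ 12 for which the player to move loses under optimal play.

Build the Grundy sequence with g(k) = mex{g(k−s) : s ∈ {3, 4}, s ≤ k}:
g(0) = mex{} = 0
g(1) = mex{} = 0
g(2) = mex{} = 0
g(3) = mex{0} = 1
g(4) = mex{0} = 1
g(5) = mex{0} = 1
g(6) = mex{0,1} = 2
g(7) = mex{1} = 0
g(8) = mex{1} = 0
g(9) = mex{1,2} = 0
g(10) = mex{0,2} = 1
g(11) = mex{0} = 1
g(12) = mex{0} = 1
The P-positions (g = 0) in 0..12 are 0, 1, 2, 7, 8, 9.

0, 1, 2, 7, 8, 9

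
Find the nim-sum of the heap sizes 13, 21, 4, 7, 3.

24

Nim-sum: 13 ^ 21 ^ 4 ^ 7 ^ 3 = 24.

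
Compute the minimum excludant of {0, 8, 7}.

1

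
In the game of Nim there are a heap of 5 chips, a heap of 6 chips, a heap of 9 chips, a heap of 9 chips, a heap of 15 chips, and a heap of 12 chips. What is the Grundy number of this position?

Compute the nim-sum pairwise:
5 ⊕ 6 = 3
3 ⊕ 9 = 10
10 ⊕ 9 = 3
3 ⊕ 15 = 12
12 ⊕ 12 = 0

0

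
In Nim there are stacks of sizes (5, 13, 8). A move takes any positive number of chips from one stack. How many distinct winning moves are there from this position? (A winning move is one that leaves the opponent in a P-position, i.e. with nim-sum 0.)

0

Nim-sum: 5 XOR 13 XOR 8 = 0.
The nim-sum is already 0, so every move leaves a nonzero nim-sum — there are no winning moves.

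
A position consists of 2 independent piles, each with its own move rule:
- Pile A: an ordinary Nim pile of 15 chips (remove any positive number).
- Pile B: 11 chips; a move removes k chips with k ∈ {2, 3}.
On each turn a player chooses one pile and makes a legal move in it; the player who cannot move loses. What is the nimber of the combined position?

15

Pile A is a plain Nim pile of size 15, so its Grundy value is 15.
For pile B, compute g(0), g(1), … with moves {2, 3}:
k:     0  1  2  3  4  5  6  7  8  9 10 11
g(k):  0  0  1  1  2  0  0  1  1  2  0  0
So g(11) = 0.
By the Sprague-Grundy theorem, the Grundy value of a sum of independent games is the XOR of the component values.
Combined value = 15 XOR 0 = 15.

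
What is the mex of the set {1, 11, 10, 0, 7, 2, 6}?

3

The values 0, 1, 2 are all present; 3 is the first non-negative integer missing from the set.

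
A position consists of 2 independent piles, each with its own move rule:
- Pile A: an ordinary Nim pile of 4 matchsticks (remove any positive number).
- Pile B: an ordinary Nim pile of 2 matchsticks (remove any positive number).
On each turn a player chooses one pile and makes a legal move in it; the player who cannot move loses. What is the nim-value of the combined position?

6

Pile A is a plain Nim pile of size 4, so its Grundy value is 4.
Pile B is a plain Nim pile of size 2, so its Grundy value is 2.
By the Sprague-Grundy theorem, the Grundy value of a sum of independent games is the XOR of the component values.
Combined value = 4 ⊕ 2 = 6.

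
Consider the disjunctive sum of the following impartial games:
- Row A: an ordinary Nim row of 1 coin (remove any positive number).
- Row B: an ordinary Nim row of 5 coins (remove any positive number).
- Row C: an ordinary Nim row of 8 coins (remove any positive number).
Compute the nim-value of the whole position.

12

Row A is a plain Nim row of size 1, so its Grundy value is 1.
Row B is a plain Nim row of size 5, so its Grundy value is 5.
Row C is a plain Nim row of size 8, so its Grundy value is 8.
The value of a disjunctive sum is the nim-sum of the parts.
Combined value = 1 XOR 5 XOR 8 = 12.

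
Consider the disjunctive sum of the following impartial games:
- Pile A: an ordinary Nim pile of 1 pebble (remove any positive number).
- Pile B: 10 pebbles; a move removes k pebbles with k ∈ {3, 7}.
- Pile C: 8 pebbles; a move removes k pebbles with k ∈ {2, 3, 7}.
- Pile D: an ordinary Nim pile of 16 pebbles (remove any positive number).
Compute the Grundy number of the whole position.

16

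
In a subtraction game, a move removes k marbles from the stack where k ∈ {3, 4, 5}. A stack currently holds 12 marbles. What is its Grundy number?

1

Compute g(0), g(1), … for moves {3, 4, 5}:
k:     0  1  2  3  4  5  6  7  8  9 10 11 12
g(k):  0  0  0  1  1  1  2  2  0  0  0  1  1
So g(12) = 1.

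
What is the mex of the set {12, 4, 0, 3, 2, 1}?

5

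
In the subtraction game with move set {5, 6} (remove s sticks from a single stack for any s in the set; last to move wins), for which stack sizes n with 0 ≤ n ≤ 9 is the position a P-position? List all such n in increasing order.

0, 1, 2, 3, 4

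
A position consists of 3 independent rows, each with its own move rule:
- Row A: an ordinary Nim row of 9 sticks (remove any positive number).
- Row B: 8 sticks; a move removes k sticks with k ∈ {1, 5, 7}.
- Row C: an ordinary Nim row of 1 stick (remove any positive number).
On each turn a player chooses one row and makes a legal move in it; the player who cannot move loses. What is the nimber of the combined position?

Row A is a plain Nim row of size 9, so its Grundy value is 9.
Grundy values for row B (subtraction set {1, 5, 7}):
k:     0  1  2  3  4  5  6  7  8
g(k):  0  1  0  1  0  1  0  1  0
So g(8) = 0.
Row C is a plain Nim row of size 1, so its Grundy value is 1.
By the Sprague-Grundy theorem, the Grundy value of a sum of independent games is the XOR of the component values.
Combined value = 9 XOR 0 XOR 1 = 8.

8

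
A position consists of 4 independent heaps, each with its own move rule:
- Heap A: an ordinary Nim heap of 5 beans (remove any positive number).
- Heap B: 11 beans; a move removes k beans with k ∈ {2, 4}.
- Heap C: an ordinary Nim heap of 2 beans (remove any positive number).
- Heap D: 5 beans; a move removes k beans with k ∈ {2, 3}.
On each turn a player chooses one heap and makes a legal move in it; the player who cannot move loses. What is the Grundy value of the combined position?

5

Heap A is a plain Nim heap of size 5, so its Grundy value is 5.
For heap B, compute g(0), g(1), … with moves {2, 4}:
g(0) = mex{} = 0
g(1) = mex{} = 0
g(2) = mex{0} = 1
g(3) = mex{0} = 1
g(4) = mex{0,1} = 2
g(5) = mex{0,1} = 2
g(6) = mex{1,2} = 0
g(7) = mex{1,2} = 0
g(8) = mex{0,2} = 1
g(9) = mex{0,2} = 1
g(10) = mex{0,1} = 2
g(11) = mex{0,1} = 2
So g(11) = 2.
Heap C is a plain Nim heap of size 2, so its Grundy value is 2.
Grundy values for heap D (subtraction set {2, 3}):
g(0) = mex{} = 0
g(1) = mex{} = 0
g(2) = mex{0} = 1
g(3) = mex{0} = 1
g(4) = mex{0,1} = 2
g(5) = mex{1} = 0
So g(5) = 0.
By the Sprague-Grundy theorem, the Grundy value of a sum of independent games is the XOR of the component values.
Combined value = 5 ⊕ 2 ⊕ 2 ⊕ 0 = 5.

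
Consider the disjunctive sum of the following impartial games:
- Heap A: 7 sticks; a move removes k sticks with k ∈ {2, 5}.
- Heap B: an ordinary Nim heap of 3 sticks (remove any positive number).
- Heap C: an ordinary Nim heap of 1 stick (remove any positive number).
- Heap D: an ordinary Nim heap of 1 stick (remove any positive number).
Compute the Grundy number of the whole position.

For heap A, compute g(0), g(1), … with moves {2, 5}:
k:     0  1  2  3  4  5  6  7
g(k):  0  0  1  1  0  2  1  0
So g(7) = 0.
Heap B is a plain Nim heap of size 3, so its Grundy value is 3.
Heap C is a plain Nim heap of size 1, so its Grundy value is 1.
Heap D is a plain Nim heap of size 1, so its Grundy value is 1.
By the Sprague-Grundy theorem, the Grundy value of a sum of independent games is the XOR of the component values.
Combined value = 0 XOR 3 XOR 1 XOR 1 = 3.

3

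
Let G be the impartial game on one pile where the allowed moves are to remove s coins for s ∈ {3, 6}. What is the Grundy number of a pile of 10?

Grundy values for subtraction set {3, 6}:
k:     0  1  2  3  4  5  6  7  8  9 10
g(k):  0  0  0  1  1  1  2  2  2  0  0
So g(10) = 0.

0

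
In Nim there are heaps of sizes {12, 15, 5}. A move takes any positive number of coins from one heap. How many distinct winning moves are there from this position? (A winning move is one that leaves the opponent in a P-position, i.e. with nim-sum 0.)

3

Compute the nim-sum pairwise:
12 XOR 15 = 3
3 XOR 5 = 6
The overall nim-sum is X = 6. A heap of size p has a winning move iff p XOR X < p (reduce it to p XOR X).
  12: 12 XOR 6 = 10 < 12 — winning move (to 10).
  15: 15 XOR 6 = 9 < 15 — winning move (to 9).
  5: 5 XOR 6 = 3 < 5 — winning move (to 3).
That gives 3 winning moves.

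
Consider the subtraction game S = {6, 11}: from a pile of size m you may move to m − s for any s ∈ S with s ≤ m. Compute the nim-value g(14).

2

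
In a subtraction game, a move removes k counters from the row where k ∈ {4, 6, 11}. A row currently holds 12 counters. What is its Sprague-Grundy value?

3

Grundy values for subtraction set {4, 6, 11}:
k:     0  1  2  3  4  5  6  7  8  9 10 11 12
g(k):  0  0  0  0  1  1  1  1  2  2  0  2  3
So g(12) = 3.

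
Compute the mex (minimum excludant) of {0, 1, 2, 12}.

The values 0, 1, 2 are all present; 3 is the first non-negative integer missing from the set.

3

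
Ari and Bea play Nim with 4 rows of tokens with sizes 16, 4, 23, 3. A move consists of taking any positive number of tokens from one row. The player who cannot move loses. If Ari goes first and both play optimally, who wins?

Bea wins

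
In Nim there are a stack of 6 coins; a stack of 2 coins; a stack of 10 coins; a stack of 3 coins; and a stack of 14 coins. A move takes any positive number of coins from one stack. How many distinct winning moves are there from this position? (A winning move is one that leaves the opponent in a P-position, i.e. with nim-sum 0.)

5

Write each in binary and XOR column by column:
  0110  (6)
  0010  (2)
  1010  (10)
  0011  (3)
  1110  (14)
  ----
  0011  (3)
The overall nim-sum is X = 3. A stack of size p has a winning move iff p XOR X < p (reduce it to p XOR X).
  6: 6 XOR 3 = 5 < 6 — winning move (to 5).
  2: 2 XOR 3 = 1 < 2 — winning move (to 1).
  10: 10 XOR 3 = 9 < 10 — winning move (to 9).
  3: 3 XOR 3 = 0 < 3 — winning move (to 0).
  14: 14 XOR 3 = 13 < 14 — winning move (to 13).
That gives 5 winning moves.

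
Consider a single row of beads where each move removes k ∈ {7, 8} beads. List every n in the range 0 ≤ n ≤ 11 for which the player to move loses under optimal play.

0, 1, 2, 3, 4, 5, 6

Build the Grundy sequence with g(k) = mex{g(k−s) : s ∈ {7, 8}, s ≤ k}:
g(0) = mex{} = 0
g(1) = mex{} = 0
g(2) = mex{} = 0
g(3) = mex{} = 0
g(4) = mex{} = 0
g(5) = mex{} = 0
g(6) = mex{} = 0
g(7) = mex{0} = 1
g(8) = mex{0} = 1
g(9) = mex{0} = 1
g(10) = mex{0} = 1
g(11) = mex{0} = 1
The P-positions (g = 0) in 0..11 are 0, 1, 2, 3, 4, 5, 6.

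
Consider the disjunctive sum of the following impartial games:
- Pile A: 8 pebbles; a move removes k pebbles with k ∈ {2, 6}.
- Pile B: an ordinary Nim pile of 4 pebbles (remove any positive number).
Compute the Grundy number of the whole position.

Build the Grundy sequence for pile A with g(k) = mex{g(k−s) : s ∈ {2, 6}, s ≤ k}:
g(0) = mex{} = 0
g(1) = mex{} = 0
g(2) = mex{0} = 1
g(3) = mex{0} = 1
g(4) = mex{1} = 0
g(5) = mex{1} = 0
g(6) = mex{0} = 1
g(7) = mex{0} = 1
g(8) = mex{1} = 0
So g(8) = 0.
Pile B is a plain Nim pile of size 4, so its Grundy value is 4.
By the Sprague-Grundy theorem, the Grundy value of a sum of independent games is the XOR of the component values.
Combined value = 0 ⊕ 4 = 4.

4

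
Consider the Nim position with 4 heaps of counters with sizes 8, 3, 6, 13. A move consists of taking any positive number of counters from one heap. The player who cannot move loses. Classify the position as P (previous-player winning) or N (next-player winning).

P-position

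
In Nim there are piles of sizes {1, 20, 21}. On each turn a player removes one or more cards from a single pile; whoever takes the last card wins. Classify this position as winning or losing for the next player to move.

Write each in binary and XOR column by column:
  00001  (1)
  10100  (20)
  10101  (21)
  -----
  00000  (0)
The nim-sum is 0, so this is a P-position: the player to move is in a losing position under optimal play.

Losing position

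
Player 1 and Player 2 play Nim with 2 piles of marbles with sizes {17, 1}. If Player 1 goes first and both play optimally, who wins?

Player 1 wins

Bitwise XOR of the heap sizes:
  10001  (17)
  00001  (1)
  -----
  10000  (16)
The nim-sum is 16 ≠ 0, so this is an N-position: the player to move can win; Player 1 has a winning move.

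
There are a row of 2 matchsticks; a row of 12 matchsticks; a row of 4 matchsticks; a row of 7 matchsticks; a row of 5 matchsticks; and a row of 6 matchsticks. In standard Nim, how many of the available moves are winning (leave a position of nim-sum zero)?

Nim-sum: 2 ^ 12 ^ 4 ^ 7 ^ 5 ^ 6 = 14.
The overall nim-sum is X = 14. A row of size p has a winning move iff p XOR X < p (reduce it to p XOR X).
  2: 2 XOR 14 = 12 ≥ 2 — no move.
  12: 12 XOR 14 = 2 < 12 — winning move (to 2).
  4: 4 XOR 14 = 10 ≥ 4 — no move.
  7: 7 XOR 14 = 9 ≥ 7 — no move.
  5: 5 XOR 14 = 11 ≥ 5 — no move.
  6: 6 XOR 14 = 8 ≥ 6 — no move.
That gives 1 winning move.

1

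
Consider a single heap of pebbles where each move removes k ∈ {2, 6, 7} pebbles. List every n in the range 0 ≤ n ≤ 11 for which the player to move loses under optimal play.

Build the Grundy sequence with g(k) = mex{g(k−s) : s ∈ {2, 6, 7}, s ≤ k}:
g(0) = mex{} = 0
g(1) = mex{} = 0
g(2) = mex{0} = 1
g(3) = mex{0} = 1
g(4) = mex{1} = 0
g(5) = mex{1} = 0
g(6) = mex{0} = 1
g(7) = mex{0} = 1
g(8) = mex{0,1} = 2
g(9) = mex{1} = 0
g(10) = mex{0,1,2} = 3
g(11) = mex{0} = 1
The P-positions (g = 0) in 0..11 are 0, 1, 4, 5, 9.

0, 1, 4, 5, 9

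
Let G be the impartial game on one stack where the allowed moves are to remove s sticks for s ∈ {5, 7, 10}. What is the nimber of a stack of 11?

Build the Grundy sequence with g(k) = mex{g(k−s) : s ∈ {5, 7, 10}, s ≤ k}:
k:     0  1  2  3  4  5  6  7  8  9 10 11
g(k):  0  0  0  0  0  1  1  1  1  1  2  2
So g(11) = 2.

2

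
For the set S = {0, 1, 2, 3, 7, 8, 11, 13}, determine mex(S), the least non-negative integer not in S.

The values 0, 1, 2, 3 are all present; 4 is the first non-negative integer missing from the set.

4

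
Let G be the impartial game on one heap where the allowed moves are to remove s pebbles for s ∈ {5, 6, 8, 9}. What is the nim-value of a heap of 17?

0

Build the Grundy sequence with g(k) = mex{g(k−s) : s ∈ {5, 6, 8, 9}, s ≤ k}:
k:     0  1  2  3  4  5  6  7  8  9 10 11 12 13 14 15 16 17
g(k):  0  0  0  0  0  1  1  1  1  1  2  2  2  2  0  0  0  0
So g(17) = 0.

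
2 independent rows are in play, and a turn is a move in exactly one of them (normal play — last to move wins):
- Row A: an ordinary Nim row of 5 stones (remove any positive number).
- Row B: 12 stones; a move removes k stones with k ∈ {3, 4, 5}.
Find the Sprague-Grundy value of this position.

4

Row A is a plain Nim row of size 5, so its Grundy value is 5.
Build the Grundy sequence for row B with g(k) = mex{g(k−s) : s ∈ {3, 4, 5}, s ≤ k}:
g(0) = mex{} = 0
g(1) = mex{} = 0
g(2) = mex{} = 0
g(3) = mex{0} = 1
g(4) = mex{0} = 1
g(5) = mex{0} = 1
g(6) = mex{0,1} = 2
g(7) = mex{0,1} = 2
g(8) = mex{1} = 0
g(9) = mex{1,2} = 0
g(10) = mex{1,2} = 0
g(11) = mex{0,2} = 1
g(12) = mex{0,2} = 1
So g(12) = 1.
The value of a disjunctive sum is the nim-sum of the parts.
Combined value = 5 XOR 1 = 4.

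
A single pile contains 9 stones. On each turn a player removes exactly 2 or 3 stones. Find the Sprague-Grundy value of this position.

Grundy values for subtraction set {2, 3}:
g(0) = mex{} = 0
g(1) = mex{} = 0
g(2) = mex{0} = 1
g(3) = mex{0} = 1
g(4) = mex{0,1} = 2
g(5) = mex{1} = 0
g(6) = mex{1,2} = 0
g(7) = mex{0,2} = 1
g(8) = mex{0} = 1
g(9) = mex{0,1} = 2
So g(9) = 2.

2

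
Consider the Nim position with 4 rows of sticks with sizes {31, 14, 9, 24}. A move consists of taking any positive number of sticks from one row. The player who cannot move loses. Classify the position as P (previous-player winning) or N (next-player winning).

P-position

In binary:
  11111  (31)
  01110  (14)
  01001  (9)
  11000  (24)
  -----
  00000  (0)
The nim-sum is 0, so this is a P-position: the player to move is in a losing position under optimal play.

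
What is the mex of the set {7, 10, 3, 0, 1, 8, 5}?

The values 0, 1 are all present; 2 is the first non-negative integer missing from the set.

2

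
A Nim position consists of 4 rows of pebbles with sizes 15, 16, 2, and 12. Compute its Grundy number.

17

Bitwise XOR of the heap sizes:
  01111  (15)
  10000  (16)
  00010  (2)
  01100  (12)
  -----
  10001  (17)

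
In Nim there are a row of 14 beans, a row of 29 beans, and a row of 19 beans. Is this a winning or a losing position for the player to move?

Losing position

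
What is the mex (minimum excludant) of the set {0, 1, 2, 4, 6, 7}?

The values 0, 1, 2 are all present; 3 is the first non-negative integer missing from the set.

3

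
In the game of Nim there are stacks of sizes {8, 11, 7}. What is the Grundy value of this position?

Nim-sum: 8 ⊕ 11 ⊕ 7 = 4.

4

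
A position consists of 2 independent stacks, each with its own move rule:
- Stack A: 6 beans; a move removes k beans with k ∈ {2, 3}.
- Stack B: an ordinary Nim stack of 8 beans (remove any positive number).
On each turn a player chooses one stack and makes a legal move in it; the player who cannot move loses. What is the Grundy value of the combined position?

8

Build the Grundy sequence for stack A with g(k) = mex{g(k−s) : s ∈ {2, 3}, s ≤ k}:
k:     0  1  2  3  4  5  6
g(k):  0  0  1  1  2  0  0
So g(6) = 0.
Stack B is a plain Nim stack of size 8, so its Grundy value is 8.
By the Sprague-Grundy theorem, the Grundy value of a sum of independent games is the XOR of the component values.
Combined value = 0 ⊕ 8 = 8.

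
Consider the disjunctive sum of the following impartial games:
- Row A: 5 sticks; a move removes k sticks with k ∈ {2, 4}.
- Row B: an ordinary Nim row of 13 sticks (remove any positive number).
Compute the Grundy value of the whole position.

15

Grundy values for row A (subtraction set {2, 4}):
g(0) = mex{} = 0
g(1) = mex{} = 0
g(2) = mex{0} = 1
g(3) = mex{0} = 1
g(4) = mex{0,1} = 2
g(5) = mex{0,1} = 2
So g(5) = 2.
Row B is a plain Nim row of size 13, so its Grundy value is 13.
By the Sprague-Grundy theorem, the Grundy value of a sum of independent games is the XOR of the component values.
Combined value = 2 XOR 13 = 15.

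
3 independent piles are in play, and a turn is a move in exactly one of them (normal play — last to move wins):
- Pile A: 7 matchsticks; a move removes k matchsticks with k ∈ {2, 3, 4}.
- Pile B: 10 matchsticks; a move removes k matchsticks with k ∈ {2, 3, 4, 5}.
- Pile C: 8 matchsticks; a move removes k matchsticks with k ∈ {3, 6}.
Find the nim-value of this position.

For pile A, compute g(0), g(1), … with moves {2, 3, 4}:
g(0) = mex{} = 0
g(1) = mex{} = 0
g(2) = mex{0} = 1
g(3) = mex{0} = 1
g(4) = mex{0,1} = 2
g(5) = mex{0,1} = 2
g(6) = mex{1,2} = 0
g(7) = mex{1,2} = 0
So g(7) = 0.
Build the Grundy sequence for pile B with g(k) = mex{g(k−s) : s ∈ {2, 3, 4, 5}, s ≤ k}:
k:     0  1  2  3  4  5  6  7  8  9 10
g(k):  0  0  1  1  2  2  3  0  0  1  1
So g(10) = 1.
For pile C, compute g(0), g(1), … with moves {3, 6}:
g(0) = mex{} = 0
g(1) = mex{} = 0
g(2) = mex{} = 0
g(3) = mex{0} = 1
g(4) = mex{0} = 1
g(5) = mex{0} = 1
g(6) = mex{0,1} = 2
g(7) = mex{0,1} = 2
g(8) = mex{0,1} = 2
So g(8) = 2.
The value of a disjunctive sum is the nim-sum of the parts.
Combined value = 0 ⊕ 1 ⊕ 2 = 3.

3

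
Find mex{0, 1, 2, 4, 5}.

3

The values 0, 1, 2 are all present; 3 is the first non-negative integer missing from the set.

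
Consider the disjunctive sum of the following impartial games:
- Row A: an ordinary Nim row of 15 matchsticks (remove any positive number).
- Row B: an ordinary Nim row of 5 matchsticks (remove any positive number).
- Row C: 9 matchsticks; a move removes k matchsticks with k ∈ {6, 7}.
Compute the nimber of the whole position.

11

Row A is a plain Nim row of size 15, so its Grundy value is 15.
Row B is a plain Nim row of size 5, so its Grundy value is 5.
Build the Grundy sequence for row C with g(k) = mex{g(k−s) : s ∈ {6, 7}, s ≤ k}:
k:     0  1  2  3  4  5  6  7  8  9
g(k):  0  0  0  0  0  0  1  1  1  1
So g(9) = 1.
By the Sprague-Grundy theorem, the Grundy value of a sum of independent games is the XOR of the component values.
Combined value = 15 XOR 5 XOR 1 = 11.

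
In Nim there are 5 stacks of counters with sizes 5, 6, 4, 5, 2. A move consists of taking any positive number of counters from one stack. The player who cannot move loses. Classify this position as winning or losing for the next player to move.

Compute the nim-sum pairwise:
5 ^ 6 = 3
3 ^ 4 = 7
7 ^ 5 = 2
2 ^ 2 = 0
The nim-sum is 0, so this is a P-position: the player to move is in a losing position under optimal play.

Losing position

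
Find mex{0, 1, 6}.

2

The values 0, 1 are all present; 2 is the first non-negative integer missing from the set.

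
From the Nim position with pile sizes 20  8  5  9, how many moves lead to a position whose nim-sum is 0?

1

Write each in binary and XOR column by column:
  10100  (20)
  01000  (8)
  00101  (5)
  01001  (9)
  -----
  10000  (16)
The overall nim-sum is X = 16. A pile of size p has a winning move iff p XOR X < p (reduce it to p XOR X).
  20: 20 XOR 16 = 4 < 20 — winning move (to 4).
  8: 8 XOR 16 = 24 ≥ 8 — no move.
  5: 5 XOR 16 = 21 ≥ 5 — no move.
  9: 9 XOR 16 = 25 ≥ 9 — no move.
That gives 1 winning move.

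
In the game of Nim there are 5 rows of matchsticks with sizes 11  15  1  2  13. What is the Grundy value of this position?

Nim-sum: 11 XOR 15 XOR 1 XOR 2 XOR 13 = 10.

10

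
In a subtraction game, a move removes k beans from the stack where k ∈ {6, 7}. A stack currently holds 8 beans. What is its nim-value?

Grundy values for subtraction set {6, 7}:
k:     0  1  2  3  4  5  6  7  8
g(k):  0  0  0  0  0  0  1  1  1
So g(8) = 1.

1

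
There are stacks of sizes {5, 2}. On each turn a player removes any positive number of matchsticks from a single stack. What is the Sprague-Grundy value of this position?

7

Bitwise XOR of the heap sizes:
  101  (5)
  010  (2)
  ---
  111  (7)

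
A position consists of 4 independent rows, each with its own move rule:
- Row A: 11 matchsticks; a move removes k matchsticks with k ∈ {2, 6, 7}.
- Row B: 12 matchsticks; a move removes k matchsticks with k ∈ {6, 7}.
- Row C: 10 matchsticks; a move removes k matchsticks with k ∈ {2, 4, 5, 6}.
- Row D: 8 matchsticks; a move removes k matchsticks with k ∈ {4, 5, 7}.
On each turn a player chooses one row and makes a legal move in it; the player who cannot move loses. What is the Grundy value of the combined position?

0

Grundy values for row A (subtraction set {2, 6, 7}):
k:     0  1  2  3  4  5  6  7  8  9 10 11
g(k):  0  0  1  1  0  0  1  1  2  0  3  1
So g(11) = 1.
For row B, compute g(0), g(1), … with moves {6, 7}:
k:     0  1  2  3  4  5  6  7  8  9 10 11 12
g(k):  0  0  0  0  0  0  1  1  1  1  1  1  2
So g(12) = 2.
Build the Grundy sequence for row C with g(k) = mex{g(k−s) : s ∈ {2, 4, 5, 6}, s ≤ k}:
g(0) = mex{} = 0
g(1) = mex{} = 0
g(2) = mex{0} = 1
g(3) = mex{0} = 1
g(4) = mex{0,1} = 2
g(5) = mex{0,1} = 2
g(6) = mex{0,1,2} = 3
g(7) = mex{0,1,2} = 3
g(8) = mex{1,2,3} = 0
g(9) = mex{1,2,3} = 0
g(10) = mex{0,2,3} = 1
So g(10) = 1.
Grundy values for row D (subtraction set {4, 5, 7}):
g(0) = mex{} = 0
g(1) = mex{} = 0
g(2) = mex{} = 0
g(3) = mex{} = 0
g(4) = mex{0} = 1
g(5) = mex{0} = 1
g(6) = mex{0} = 1
g(7) = mex{0} = 1
g(8) = mex{0,1} = 2
So g(8) = 2.
By the Sprague-Grundy theorem, the Grundy value of a sum of independent games is the XOR of the component values.
Combined value = 1 XOR 2 XOR 1 XOR 2 = 0.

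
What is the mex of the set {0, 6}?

1

0 is in the set but 1 is not, so the mex is 1.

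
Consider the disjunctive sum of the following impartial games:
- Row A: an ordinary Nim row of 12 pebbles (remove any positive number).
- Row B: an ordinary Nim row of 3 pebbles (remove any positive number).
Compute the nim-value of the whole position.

15

Row A is a plain Nim row of size 12, so its Grundy value is 12.
Row B is a plain Nim row of size 3, so its Grundy value is 3.
By the Sprague-Grundy theorem, the Grundy value of a sum of independent games is the XOR of the component values.
Combined value = 12 ⊕ 3 = 15.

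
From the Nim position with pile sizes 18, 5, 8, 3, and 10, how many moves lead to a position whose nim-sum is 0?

1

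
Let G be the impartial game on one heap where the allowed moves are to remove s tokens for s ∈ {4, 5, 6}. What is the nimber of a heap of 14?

Build the Grundy sequence with g(k) = mex{g(k−s) : s ∈ {4, 5, 6}, s ≤ k}:
k:     0  1  2  3  4  5  6  7  8  9 10 11 12 13 14
g(k):  0  0  0  0  1  1  1  1  2  2  0  0  0  0  1
So g(14) = 1.

1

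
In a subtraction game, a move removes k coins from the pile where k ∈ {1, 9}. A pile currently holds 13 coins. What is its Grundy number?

Grundy values for subtraction set {1, 9}:
k:     0  1  2  3  4  5  6  7  8  9 10 11 12 13
g(k):  0  1  0  1  0  1  0  1  0  1  0  1  0  1
So g(13) = 1.

1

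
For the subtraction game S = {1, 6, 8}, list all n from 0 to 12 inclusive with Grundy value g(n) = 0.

0, 2, 4, 7, 9, 11

Compute g(0), g(1), … for moves {1, 6, 8}:
g(0) = mex{} = 0
g(1) = mex{0} = 1
g(2) = mex{1} = 0
g(3) = mex{0} = 1
g(4) = mex{1} = 0
g(5) = mex{0} = 1
g(6) = mex{0,1} = 2
g(7) = mex{1,2} = 0
g(8) = mex{0} = 1
g(9) = mex{1} = 0
g(10) = mex{0} = 1
g(11) = mex{1} = 0
g(12) = mex{0,2} = 1
The P-positions (g = 0) in 0..12 are 0, 2, 4, 7, 9, 11.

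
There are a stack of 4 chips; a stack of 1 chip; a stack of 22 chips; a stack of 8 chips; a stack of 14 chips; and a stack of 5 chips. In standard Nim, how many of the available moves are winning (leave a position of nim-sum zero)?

1

Nim-sum: 4 ⊕ 1 ⊕ 22 ⊕ 8 ⊕ 14 ⊕ 5 = 16.
The overall nim-sum is X = 16. A stack of size p has a winning move iff p XOR X < p (reduce it to p XOR X).
  4: 4 XOR 16 = 20 ≥ 4 — no move.
  1: 1 XOR 16 = 17 ≥ 1 — no move.
  22: 22 XOR 16 = 6 < 22 — winning move (to 6).
  8: 8 XOR 16 = 24 ≥ 8 — no move.
  14: 14 XOR 16 = 30 ≥ 14 — no move.
  5: 5 XOR 16 = 21 ≥ 5 — no move.
That gives 1 winning move.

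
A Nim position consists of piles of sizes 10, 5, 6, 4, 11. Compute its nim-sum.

Compute the nim-sum pairwise:
10 ^ 5 = 15
15 ^ 6 = 9
9 ^ 4 = 13
13 ^ 11 = 6

6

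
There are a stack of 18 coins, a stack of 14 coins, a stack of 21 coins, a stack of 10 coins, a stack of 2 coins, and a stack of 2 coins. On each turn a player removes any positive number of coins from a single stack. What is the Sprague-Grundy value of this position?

Compute the nim-sum pairwise:
18 ⊕ 14 = 28
28 ⊕ 21 = 9
9 ⊕ 10 = 3
3 ⊕ 2 = 1
1 ⊕ 2 = 3

3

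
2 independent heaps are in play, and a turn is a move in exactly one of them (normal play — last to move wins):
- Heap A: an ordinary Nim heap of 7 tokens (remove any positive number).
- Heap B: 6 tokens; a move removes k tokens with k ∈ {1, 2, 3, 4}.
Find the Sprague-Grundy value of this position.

Heap A is a plain Nim heap of size 7, so its Grundy value is 7.
For heap B, compute g(0), g(1), … with moves {1, 2, 3, 4}:
k:     0  1  2  3  4  5  6
g(k):  0  1  2  3  4  0  1
So g(6) = 1.
The value of a disjunctive sum is the nim-sum of the parts.
Combined value = 7 ⊕ 1 = 6.

6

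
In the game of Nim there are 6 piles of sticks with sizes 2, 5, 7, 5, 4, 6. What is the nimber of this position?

7

Write each in binary and XOR column by column:
  010  (2)
  101  (5)
  111  (7)
  101  (5)
  100  (4)
  110  (6)
  ---
  111  (7)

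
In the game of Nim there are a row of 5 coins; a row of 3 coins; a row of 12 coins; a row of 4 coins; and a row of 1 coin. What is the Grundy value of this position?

Nim-sum: 5 XOR 3 XOR 12 XOR 4 XOR 1 = 15.

15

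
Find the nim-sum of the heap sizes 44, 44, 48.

Write each in binary and XOR column by column:
  101100  (44)
  101100  (44)
  110000  (48)
  ------
  110000  (48)

48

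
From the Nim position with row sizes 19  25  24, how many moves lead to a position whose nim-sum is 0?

3

Bitwise XOR of the heap sizes:
  10011  (19)
  11001  (25)
  11000  (24)
  -----
  10010  (18)
The overall nim-sum is X = 18. A row of size p has a winning move iff p XOR X < p (reduce it to p XOR X).
  19: 19 XOR 18 = 1 < 19 — winning move (to 1).
  25: 25 XOR 18 = 11 < 25 — winning move (to 11).
  24: 24 XOR 18 = 10 < 24 — winning move (to 10).
That gives 3 winning moves.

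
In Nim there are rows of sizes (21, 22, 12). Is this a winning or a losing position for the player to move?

Nim-sum: 21 XOR 22 XOR 12 = 15.
The nim-sum is 15 ≠ 0, so this is an N-position: the player to move can win.

Winning position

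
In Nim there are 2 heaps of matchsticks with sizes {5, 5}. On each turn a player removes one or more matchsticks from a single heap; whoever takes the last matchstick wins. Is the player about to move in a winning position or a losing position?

Losing position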